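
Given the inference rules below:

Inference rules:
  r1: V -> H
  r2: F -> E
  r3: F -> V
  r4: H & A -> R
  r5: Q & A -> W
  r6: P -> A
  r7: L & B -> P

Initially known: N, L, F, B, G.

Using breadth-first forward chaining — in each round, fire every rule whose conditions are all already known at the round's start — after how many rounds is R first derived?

Round 1 — r2, r3, r7, derive E, V, P.
Round 2 — r1, r6, derive H, A.
Round 3 — r4, derive R.
R first appears in round 3.

3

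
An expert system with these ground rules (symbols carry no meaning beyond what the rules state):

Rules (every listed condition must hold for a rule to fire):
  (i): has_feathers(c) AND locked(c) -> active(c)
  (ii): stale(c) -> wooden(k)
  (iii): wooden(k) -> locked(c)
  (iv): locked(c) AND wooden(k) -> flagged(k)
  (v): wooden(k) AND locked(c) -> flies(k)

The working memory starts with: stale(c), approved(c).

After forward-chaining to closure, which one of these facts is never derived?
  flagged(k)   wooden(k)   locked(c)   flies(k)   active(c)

active(c)

Round 1 fires (ii), giving wooden(k).
Round 2 fires (iii), giving locked(c).
Round 3 fires (iv), (v), giving flagged(k), flies(k).
Derived: locked(c) (round 2), flies(k) (round 3), flagged(k) (round 3), wooden(k) (round 1). active(c) never appears in any round.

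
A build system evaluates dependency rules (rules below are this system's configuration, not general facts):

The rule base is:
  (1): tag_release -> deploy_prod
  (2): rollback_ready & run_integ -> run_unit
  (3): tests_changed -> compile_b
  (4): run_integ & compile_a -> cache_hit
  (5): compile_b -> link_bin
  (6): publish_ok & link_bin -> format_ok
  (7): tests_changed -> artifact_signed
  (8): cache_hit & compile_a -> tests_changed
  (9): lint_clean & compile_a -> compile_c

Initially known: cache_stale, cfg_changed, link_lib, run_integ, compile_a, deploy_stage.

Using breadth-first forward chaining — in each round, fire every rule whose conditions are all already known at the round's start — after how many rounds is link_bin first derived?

4

[1] (4) [run_integ & compile_a -> cache_hit]. ⇒ new: cache_hit.
[2] (8) [cache_hit & compile_a -> tests_changed]. ⇒ new: tests_changed.
[3] (3) [tests_changed -> compile_b]; (7) [tests_changed -> artifact_signed]. ⇒ new: compile_b, artifact_signed.
[4] (5) [compile_b -> link_bin]. ⇒ new: link_bin.
link_bin first appears in round 4.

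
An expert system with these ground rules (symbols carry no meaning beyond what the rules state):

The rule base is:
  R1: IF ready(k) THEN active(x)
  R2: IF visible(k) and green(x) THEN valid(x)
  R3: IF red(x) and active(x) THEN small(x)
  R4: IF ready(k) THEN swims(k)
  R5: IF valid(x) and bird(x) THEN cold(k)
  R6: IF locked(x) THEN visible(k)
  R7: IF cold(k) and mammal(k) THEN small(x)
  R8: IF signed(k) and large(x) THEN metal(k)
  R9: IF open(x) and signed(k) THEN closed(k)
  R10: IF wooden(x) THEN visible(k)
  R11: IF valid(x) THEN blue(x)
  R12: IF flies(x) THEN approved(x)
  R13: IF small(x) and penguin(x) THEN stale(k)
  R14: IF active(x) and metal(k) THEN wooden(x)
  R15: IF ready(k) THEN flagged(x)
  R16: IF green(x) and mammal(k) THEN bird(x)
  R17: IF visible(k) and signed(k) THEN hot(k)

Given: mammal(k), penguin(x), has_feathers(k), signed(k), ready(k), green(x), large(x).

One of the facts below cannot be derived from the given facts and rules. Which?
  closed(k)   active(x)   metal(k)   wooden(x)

Round 1: R1 [IF ready(k) THEN active(x)]; R4 [IF ready(k) THEN swims(k)]; R8 [IF signed(k) and large(x) THEN metal(k)]; R15 [IF ready(k) THEN flagged(x)]; R16 [IF green(x) and mammal(k) THEN bird(x)]. New: active(x), swims(k), metal(k), flagged(x), bird(x).
Round 2: R14 [IF active(x) and metal(k) THEN wooden(x)]. New: wooden(x).
Round 3: R10 [IF wooden(x) THEN visible(k)]. New: visible(k).
Round 4: R2 [IF visible(k) and green(x) THEN valid(x)]; R17 [IF visible(k) and signed(k) THEN hot(k)]. New: valid(x), hot(k).
Round 5: R5 [IF valid(x) and bird(x) THEN cold(k)]; R11 [IF valid(x) THEN blue(x)]. New: cold(k), blue(x).
Round 6: R7 [IF cold(k) and mammal(k) THEN small(x)]. New: small(x).
Round 7: R13 [IF small(x) and penguin(x) THEN stale(k)]. New: stale(k).
Derived: wooden(x) (round 2), metal(k) (round 1), active(x) (round 1). closed(k) never appears in any round.

closed(k)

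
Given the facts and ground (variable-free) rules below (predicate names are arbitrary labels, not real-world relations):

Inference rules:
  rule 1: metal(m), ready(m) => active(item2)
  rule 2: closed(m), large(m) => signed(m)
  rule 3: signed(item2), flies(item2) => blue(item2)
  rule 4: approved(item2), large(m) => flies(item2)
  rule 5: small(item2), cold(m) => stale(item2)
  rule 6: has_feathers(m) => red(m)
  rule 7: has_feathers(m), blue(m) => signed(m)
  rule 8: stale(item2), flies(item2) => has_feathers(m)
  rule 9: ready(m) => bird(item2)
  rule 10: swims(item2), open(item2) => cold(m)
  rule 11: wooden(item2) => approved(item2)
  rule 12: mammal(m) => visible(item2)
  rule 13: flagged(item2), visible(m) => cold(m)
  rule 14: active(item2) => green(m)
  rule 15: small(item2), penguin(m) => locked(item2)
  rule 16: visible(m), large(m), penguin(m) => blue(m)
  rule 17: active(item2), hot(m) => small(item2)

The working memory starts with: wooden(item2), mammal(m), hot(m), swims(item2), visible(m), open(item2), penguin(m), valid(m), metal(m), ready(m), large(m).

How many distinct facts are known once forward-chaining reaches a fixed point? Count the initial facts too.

25

Round 1 — rule 1, rule 9, rule 10, rule 11, rule 12, rule 16, derive active(item2), bird(item2), cold(m), approved(item2), visible(item2), blue(m).
Round 2 — rule 4, rule 14, rule 17, derive flies(item2), green(m), small(item2).
Round 3 — rule 5, rule 15, derive stale(item2), locked(item2).
Round 4 — rule 8, derive has_feathers(m).
Round 5 — rule 6, rule 7, derive red(m), signed(m).
Closure: {active(item2), approved(item2), bird(item2), blue(m), cold(m), flies(item2), green(m), has_feathers(m), hot(m), large(m), locked(item2), mammal(m), metal(m), open(item2), penguin(m), ready(m), red(m), signed(m), small(item2), stale(item2), swims(item2), valid(m), visible(item2), visible(m), wooden(item2)} — 25 facts.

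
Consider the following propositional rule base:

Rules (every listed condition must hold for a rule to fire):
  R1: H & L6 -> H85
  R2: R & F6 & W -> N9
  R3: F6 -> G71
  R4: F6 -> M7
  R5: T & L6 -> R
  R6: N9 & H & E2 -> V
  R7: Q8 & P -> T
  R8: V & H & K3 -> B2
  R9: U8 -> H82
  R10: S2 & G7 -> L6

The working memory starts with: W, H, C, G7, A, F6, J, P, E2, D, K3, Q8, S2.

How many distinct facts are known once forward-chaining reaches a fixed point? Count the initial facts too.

Round 1: R3 [F6 -> G71]; R4 [F6 -> M7]; R7 [Q8 & P -> T]; R10 [S2 & G7 -> L6]. Adds G71, M7, T, L6.
Round 2: R1 [H & L6 -> H85]; R5 [T & L6 -> R]. Adds H85, R.
Round 3: R2 [R & F6 & W -> N9]. Adds N9.
Round 4: R6 [N9 & H & E2 -> V]. Adds V.
Round 5: R8 [V & H & K3 -> B2]. Adds B2.
Closure: {A, B2, C, D, E2, F6, G7, G71, H, H85, J, K3, L6, M7, N9, P, Q8, R, S2, T, V, W} — 22 facts.

22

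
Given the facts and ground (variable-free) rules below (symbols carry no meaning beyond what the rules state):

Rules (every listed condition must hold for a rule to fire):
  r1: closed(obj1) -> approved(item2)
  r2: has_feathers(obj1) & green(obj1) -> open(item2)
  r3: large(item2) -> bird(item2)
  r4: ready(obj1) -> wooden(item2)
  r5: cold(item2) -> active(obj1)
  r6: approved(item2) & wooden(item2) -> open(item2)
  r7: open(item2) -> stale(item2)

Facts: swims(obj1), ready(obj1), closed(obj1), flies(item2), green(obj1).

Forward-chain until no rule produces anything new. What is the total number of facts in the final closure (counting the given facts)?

Round 1: r1 [closed(obj1) -> approved(item2)]; r4 [ready(obj1) -> wooden(item2)]. Adds approved(item2), wooden(item2).
Round 2: r6 [approved(item2) & wooden(item2) -> open(item2)]. Adds open(item2).
Round 3: r7 [open(item2) -> stale(item2)]. Adds stale(item2).
Closure: {approved(item2), closed(obj1), flies(item2), green(obj1), open(item2), ready(obj1), stale(item2), swims(obj1), wooden(item2)} — 9 facts.

9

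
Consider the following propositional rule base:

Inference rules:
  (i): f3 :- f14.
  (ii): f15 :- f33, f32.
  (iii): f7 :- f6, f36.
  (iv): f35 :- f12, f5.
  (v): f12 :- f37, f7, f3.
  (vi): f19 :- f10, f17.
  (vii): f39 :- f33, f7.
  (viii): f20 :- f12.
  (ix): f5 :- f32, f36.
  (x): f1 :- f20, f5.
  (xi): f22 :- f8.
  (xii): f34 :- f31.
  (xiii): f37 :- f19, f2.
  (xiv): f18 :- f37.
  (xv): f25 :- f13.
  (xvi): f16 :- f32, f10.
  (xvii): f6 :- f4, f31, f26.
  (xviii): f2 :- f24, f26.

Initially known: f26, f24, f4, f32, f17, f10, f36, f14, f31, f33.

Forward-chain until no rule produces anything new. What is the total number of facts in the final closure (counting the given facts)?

26

Round 1: (i) [f3 :- f14.]; (ii) [f15 :- f33, f32.]; (vi) [f19 :- f10, f17.]; (ix) [f5 :- f32, f36.]; (xii) [f34 :- f31.]; (xvi) [f16 :- f32, f10.]; (xvii) [f6 :- f4, f31, f26.]; (xviii) [f2 :- f24, f26.]. Adds f3, f15, f19, f5, f34, f16, f6, f2.
Round 2: (iii) [f7 :- f6, f36.]; (xiii) [f37 :- f19, f2.]. Adds f7, f37.
Round 3: (v) [f12 :- f37, f7, f3.]; (vii) [f39 :- f33, f7.]; (xiv) [f18 :- f37.]. Adds f12, f39, f18.
Round 4: (iv) [f35 :- f12, f5.]; (viii) [f20 :- f12.]. Adds f35, f20.
Round 5: (x) [f1 :- f20, f5.]. Adds f1.
Closure: {f1, f10, f12, f14, f15, f16, f17, f18, f19, f2, f20, f24, f26, f3, f31, f32, f33, f34, f35, f36, f37, f39, f4, f5, f6, f7} — 26 facts.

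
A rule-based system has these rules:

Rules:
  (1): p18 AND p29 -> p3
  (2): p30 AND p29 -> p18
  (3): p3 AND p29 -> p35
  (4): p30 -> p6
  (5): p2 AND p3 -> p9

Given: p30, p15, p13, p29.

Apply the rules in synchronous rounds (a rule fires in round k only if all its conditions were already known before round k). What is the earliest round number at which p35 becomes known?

Round 1 — (2), (4), derive p18, p6.
Round 2 — (1), derive p3.
Round 3 — (3), derive p35.
p35 first appears in round 3.

3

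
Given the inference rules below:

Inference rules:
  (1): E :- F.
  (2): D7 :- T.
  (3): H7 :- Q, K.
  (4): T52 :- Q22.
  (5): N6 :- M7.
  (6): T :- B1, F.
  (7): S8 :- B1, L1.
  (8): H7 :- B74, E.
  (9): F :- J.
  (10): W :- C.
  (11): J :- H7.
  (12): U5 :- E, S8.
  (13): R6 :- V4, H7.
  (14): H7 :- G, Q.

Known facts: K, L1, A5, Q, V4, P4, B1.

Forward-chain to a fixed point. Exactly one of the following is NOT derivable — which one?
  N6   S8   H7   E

N6

[1] (3) [H7 :- Q, K.]; (7) [S8 :- B1, L1.]. ⇒ new: H7, S8.
[2] (11) [J :- H7.]; (13) [R6 :- V4, H7.]. ⇒ new: J, R6.
[3] (9) [F :- J.]. ⇒ new: F.
[4] (1) [E :- F.]; (6) [T :- B1, F.]. ⇒ new: E, T.
[5] (2) [D7 :- T.]; (12) [U5 :- E, S8.]. ⇒ new: D7, U5.
Derived: S8 (round 1), E (round 4), H7 (round 1). N6 never appears in any round.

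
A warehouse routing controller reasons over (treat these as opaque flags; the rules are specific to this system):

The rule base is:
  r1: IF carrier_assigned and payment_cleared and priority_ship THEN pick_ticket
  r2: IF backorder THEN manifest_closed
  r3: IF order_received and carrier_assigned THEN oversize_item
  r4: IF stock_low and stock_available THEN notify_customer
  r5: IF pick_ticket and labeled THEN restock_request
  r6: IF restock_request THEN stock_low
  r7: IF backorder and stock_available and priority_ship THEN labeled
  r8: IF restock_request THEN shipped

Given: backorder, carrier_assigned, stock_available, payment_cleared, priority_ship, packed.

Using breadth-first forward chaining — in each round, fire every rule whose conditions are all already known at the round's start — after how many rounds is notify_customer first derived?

4

Round 1 fires r1, r2, r7, giving pick_ticket, manifest_closed, labeled.
Round 2 fires r5, giving restock_request.
Round 3 fires r6, r8, giving stock_low, shipped.
Round 4 fires r4, giving notify_customer.
notify_customer first appears in round 4.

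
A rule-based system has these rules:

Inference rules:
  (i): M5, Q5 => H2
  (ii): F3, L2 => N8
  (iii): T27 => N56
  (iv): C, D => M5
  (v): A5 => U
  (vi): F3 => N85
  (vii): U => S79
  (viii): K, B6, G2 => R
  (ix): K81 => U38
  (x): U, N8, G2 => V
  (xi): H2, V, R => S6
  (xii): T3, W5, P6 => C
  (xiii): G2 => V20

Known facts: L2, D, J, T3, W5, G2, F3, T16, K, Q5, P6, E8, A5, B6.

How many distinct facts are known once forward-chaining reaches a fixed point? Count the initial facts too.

Round 1: (ii) [F3, L2 => N8]; (v) [A5 => U]; (vi) [F3 => N85]; (viii) [K, B6, G2 => R]; (xii) [T3, W5, P6 => C]; (xiii) [G2 => V20]. Adds N8, U, N85, R, C, V20.
Round 2: (iv) [C, D => M5]; (vii) [U => S79]; (x) [U, N8, G2 => V]. Adds M5, S79, V.
Round 3: (i) [M5, Q5 => H2]. Adds H2.
Round 4: (xi) [H2, V, R => S6]. Adds S6.
Closure: {A5, B6, C, D, E8, F3, G2, H2, J, K, L2, M5, N8, N85, P6, Q5, R, S6, S79, T16, T3, U, V, V20, W5} — 25 facts.

25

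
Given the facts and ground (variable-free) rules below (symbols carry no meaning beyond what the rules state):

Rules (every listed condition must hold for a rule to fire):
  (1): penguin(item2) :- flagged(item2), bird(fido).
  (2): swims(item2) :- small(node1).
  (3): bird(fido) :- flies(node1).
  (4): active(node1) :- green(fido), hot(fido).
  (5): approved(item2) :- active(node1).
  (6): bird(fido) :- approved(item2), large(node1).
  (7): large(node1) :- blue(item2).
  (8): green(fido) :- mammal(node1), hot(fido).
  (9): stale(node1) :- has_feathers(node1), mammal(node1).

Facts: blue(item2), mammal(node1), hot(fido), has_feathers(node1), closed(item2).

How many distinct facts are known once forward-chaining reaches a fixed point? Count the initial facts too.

11

Round 1: (7) [large(node1) :- blue(item2).]; (8) [green(fido) :- mammal(node1), hot(fido).]; (9) [stale(node1) :- has_feathers(node1), mammal(node1).]. New: large(node1), green(fido), stale(node1).
Round 2: (4) [active(node1) :- green(fido), hot(fido).]. New: active(node1).
Round 3: (5) [approved(item2) :- active(node1).]. New: approved(item2).
Round 4: (6) [bird(fido) :- approved(item2), large(node1).]. New: bird(fido).
Closure: {active(node1), approved(item2), bird(fido), blue(item2), closed(item2), green(fido), has_feathers(node1), hot(fido), large(node1), mammal(node1), stale(node1)} — 11 facts.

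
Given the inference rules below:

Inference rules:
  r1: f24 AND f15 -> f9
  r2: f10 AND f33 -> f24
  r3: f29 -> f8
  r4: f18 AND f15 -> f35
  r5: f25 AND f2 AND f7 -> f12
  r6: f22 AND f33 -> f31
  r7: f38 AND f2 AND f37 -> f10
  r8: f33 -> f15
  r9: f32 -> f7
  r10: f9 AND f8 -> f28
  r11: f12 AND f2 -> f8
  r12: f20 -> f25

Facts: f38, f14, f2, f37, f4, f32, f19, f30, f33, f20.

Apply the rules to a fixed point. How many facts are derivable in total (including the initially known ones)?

Round 1 — r7, r8, r9, r12, derive f10, f15, f7, f25.
Round 2 — r2, r5, derive f24, f12.
Round 3 — r1, r11, derive f9, f8.
Round 4 — r10, derive f28.
Closure: {f10, f12, f14, f15, f19, f2, f20, f24, f25, f28, f30, f32, f33, f37, f38, f4, f7, f8, f9} — 19 facts.

19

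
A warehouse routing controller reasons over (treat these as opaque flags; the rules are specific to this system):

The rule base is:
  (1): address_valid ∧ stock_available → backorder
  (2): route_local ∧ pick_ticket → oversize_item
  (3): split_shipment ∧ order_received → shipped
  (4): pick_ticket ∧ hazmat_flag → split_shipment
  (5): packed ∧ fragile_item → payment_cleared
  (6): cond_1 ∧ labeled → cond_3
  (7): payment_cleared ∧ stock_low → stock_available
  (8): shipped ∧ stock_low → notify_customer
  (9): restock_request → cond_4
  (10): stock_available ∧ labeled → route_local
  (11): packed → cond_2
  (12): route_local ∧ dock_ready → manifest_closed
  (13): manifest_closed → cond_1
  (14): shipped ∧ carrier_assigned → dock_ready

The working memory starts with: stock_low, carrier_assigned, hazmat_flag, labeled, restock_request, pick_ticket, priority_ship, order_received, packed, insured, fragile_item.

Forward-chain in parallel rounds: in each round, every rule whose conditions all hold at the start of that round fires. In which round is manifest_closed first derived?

Round 1: (4) [pick_ticket ∧ hazmat_flag → split_shipment]; (5) [packed ∧ fragile_item → payment_cleared]; (9) [restock_request → cond_4]; (11) [packed → cond_2]. Adds split_shipment, payment_cleared, cond_4, cond_2.
Round 2: (3) [split_shipment ∧ order_received → shipped]; (7) [payment_cleared ∧ stock_low → stock_available]. Adds shipped, stock_available.
Round 3: (8) [shipped ∧ stock_low → notify_customer]; (10) [stock_available ∧ labeled → route_local]; (14) [shipped ∧ carrier_assigned → dock_ready]. Adds notify_customer, route_local, dock_ready.
Round 4: (2) [route_local ∧ pick_ticket → oversize_item]; (12) [route_local ∧ dock_ready → manifest_closed]. Adds oversize_item, manifest_closed.
manifest_closed first appears in round 4.

4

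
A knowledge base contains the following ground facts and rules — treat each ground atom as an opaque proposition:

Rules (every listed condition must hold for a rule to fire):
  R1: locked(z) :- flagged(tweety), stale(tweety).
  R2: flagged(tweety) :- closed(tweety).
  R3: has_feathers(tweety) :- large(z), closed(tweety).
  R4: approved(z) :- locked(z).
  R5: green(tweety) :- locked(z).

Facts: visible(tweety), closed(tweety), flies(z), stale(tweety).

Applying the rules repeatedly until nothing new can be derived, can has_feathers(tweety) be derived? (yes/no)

Round 1 — R2, derive flagged(tweety).
Round 2 — R1, derive locked(z).
Round 3 — R4, R5, derive approved(z), green(tweety).
Fixed point reached. has_feathers(tweety) is concluded only by R3; R3 needs large(z) (never derived).

no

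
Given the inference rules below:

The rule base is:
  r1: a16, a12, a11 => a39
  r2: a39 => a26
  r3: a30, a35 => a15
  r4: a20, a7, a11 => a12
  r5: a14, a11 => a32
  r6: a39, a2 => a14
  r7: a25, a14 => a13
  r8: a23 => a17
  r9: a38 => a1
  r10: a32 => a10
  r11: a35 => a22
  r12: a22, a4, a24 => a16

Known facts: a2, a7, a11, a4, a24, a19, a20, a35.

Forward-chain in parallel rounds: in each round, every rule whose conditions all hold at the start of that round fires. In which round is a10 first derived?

6

Round 1: r4 [a20, a7, a11 => a12]; r11 [a35 => a22]. Adds a12, a22.
Round 2: r12 [a22, a4, a24 => a16]. Adds a16.
Round 3: r1 [a16, a12, a11 => a39]. Adds a39.
Round 4: r2 [a39 => a26]; r6 [a39, a2 => a14]. Adds a26, a14.
Round 5: r5 [a14, a11 => a32]. Adds a32.
Round 6: r10 [a32 => a10]. Adds a10.
a10 first appears in round 6.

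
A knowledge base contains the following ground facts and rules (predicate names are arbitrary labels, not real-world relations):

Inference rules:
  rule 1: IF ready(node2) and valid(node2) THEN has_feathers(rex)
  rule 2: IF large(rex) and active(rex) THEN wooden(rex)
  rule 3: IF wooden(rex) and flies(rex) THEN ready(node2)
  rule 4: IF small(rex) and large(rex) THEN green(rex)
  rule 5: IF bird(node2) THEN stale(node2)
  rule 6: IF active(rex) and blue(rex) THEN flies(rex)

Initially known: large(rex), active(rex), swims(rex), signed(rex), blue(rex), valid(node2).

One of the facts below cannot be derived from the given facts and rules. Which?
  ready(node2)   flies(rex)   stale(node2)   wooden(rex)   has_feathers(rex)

stale(node2)

[1] rule 2 [IF large(rex) and active(rex) THEN wooden(rex)]; rule 6 [IF active(rex) and blue(rex) THEN flies(rex)]. ⇒ new: wooden(rex), flies(rex).
[2] rule 3 [IF wooden(rex) and flies(rex) THEN ready(node2)]. ⇒ new: ready(node2).
[3] rule 1 [IF ready(node2) and valid(node2) THEN has_feathers(rex)]. ⇒ new: has_feathers(rex).
Derived: wooden(rex) (round 1), ready(node2) (round 2), has_feathers(rex) (round 3), flies(rex) (round 1). stale(node2) never appears in any round.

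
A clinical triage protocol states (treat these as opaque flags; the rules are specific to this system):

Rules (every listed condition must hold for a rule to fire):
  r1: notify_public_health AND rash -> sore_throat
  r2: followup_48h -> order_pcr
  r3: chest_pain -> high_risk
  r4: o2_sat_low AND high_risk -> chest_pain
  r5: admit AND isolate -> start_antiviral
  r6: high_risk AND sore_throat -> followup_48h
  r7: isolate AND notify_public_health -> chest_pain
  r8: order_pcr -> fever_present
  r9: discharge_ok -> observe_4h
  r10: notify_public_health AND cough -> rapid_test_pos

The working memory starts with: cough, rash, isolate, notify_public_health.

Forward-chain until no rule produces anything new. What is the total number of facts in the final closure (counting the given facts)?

Round 1: r1 [notify_public_health AND rash -> sore_throat]; r7 [isolate AND notify_public_health -> chest_pain]; r10 [notify_public_health AND cough -> rapid_test_pos]. New: sore_throat, chest_pain, rapid_test_pos.
Round 2: r3 [chest_pain -> high_risk]. New: high_risk.
Round 3: r6 [high_risk AND sore_throat -> followup_48h]. New: followup_48h.
Round 4: r2 [followup_48h -> order_pcr]. New: order_pcr.
Round 5: r8 [order_pcr -> fever_present]. New: fever_present.
Closure: {chest_pain, cough, fever_present, followup_48h, high_risk, isolate, notify_public_health, order_pcr, rapid_test_pos, rash, sore_throat} — 11 facts.

11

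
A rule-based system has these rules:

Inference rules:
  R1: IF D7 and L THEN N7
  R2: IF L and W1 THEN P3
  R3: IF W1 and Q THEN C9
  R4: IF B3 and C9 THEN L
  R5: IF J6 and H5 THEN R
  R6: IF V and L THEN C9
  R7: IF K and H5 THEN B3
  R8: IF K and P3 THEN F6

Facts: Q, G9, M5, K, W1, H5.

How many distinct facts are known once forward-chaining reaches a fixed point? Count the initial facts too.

11

Round 1: R3 [IF W1 and Q THEN C9]; R7 [IF K and H5 THEN B3]. New: C9, B3.
Round 2: R4 [IF B3 and C9 THEN L]. New: L.
Round 3: R2 [IF L and W1 THEN P3]. New: P3.
Round 4: R8 [IF K and P3 THEN F6]. New: F6.
Closure: {B3, C9, F6, G9, H5, K, L, M5, P3, Q, W1} — 11 facts.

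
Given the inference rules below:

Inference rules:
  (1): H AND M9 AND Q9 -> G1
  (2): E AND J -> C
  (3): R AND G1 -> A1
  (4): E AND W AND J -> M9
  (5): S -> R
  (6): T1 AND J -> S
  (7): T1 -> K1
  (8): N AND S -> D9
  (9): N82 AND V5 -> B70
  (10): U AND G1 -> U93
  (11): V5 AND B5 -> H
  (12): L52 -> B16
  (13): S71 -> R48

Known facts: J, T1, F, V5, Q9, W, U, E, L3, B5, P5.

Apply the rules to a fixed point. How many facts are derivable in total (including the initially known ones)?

20

Round 1 fires (2), (4), (6), (7), (11), giving C, M9, S, K1, H.
Round 2 fires (1), (5), giving G1, R.
Round 3 fires (3), (10), giving A1, U93.
Closure: {A1, B5, C, E, F, G1, H, J, K1, L3, M9, P5, Q9, R, S, T1, U, U93, V5, W} — 20 facts.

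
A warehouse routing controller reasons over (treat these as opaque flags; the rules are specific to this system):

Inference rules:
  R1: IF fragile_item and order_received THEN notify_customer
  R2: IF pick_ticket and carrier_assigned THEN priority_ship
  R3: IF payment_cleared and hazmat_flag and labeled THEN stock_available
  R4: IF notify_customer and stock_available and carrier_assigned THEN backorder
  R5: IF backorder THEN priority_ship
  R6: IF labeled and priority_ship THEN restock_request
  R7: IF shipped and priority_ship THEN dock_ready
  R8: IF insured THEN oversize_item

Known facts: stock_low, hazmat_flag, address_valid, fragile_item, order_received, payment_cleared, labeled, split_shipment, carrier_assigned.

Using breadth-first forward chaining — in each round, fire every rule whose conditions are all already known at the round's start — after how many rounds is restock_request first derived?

[1] R1 [IF fragile_item and order_received THEN notify_customer]; R3 [IF payment_cleared and hazmat_flag and labeled THEN stock_available]. ⇒ new: notify_customer, stock_available.
[2] R4 [IF notify_customer and stock_available and carrier_assigned THEN backorder]. ⇒ new: backorder.
[3] R5 [IF backorder THEN priority_ship]. ⇒ new: priority_ship.
[4] R6 [IF labeled and priority_ship THEN restock_request]. ⇒ new: restock_request.
restock_request first appears in round 4.

4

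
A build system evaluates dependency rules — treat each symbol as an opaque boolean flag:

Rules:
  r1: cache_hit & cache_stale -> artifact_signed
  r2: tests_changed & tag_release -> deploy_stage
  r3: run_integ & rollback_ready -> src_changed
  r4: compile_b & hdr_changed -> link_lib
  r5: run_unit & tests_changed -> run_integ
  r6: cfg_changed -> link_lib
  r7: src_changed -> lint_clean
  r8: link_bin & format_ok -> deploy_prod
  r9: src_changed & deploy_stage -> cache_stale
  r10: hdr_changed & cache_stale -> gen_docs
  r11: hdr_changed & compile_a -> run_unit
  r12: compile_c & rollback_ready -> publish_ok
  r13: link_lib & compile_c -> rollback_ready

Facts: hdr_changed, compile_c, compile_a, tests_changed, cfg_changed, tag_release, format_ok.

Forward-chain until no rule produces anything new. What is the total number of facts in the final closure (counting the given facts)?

17

[1] r2 [tests_changed & tag_release -> deploy_stage]; r6 [cfg_changed -> link_lib]; r11 [hdr_changed & compile_a -> run_unit]. ⇒ new: deploy_stage, link_lib, run_unit.
[2] r5 [run_unit & tests_changed -> run_integ]; r13 [link_lib & compile_c -> rollback_ready]. ⇒ new: run_integ, rollback_ready.
[3] r3 [run_integ & rollback_ready -> src_changed]; r12 [compile_c & rollback_ready -> publish_ok]. ⇒ new: src_changed, publish_ok.
[4] r7 [src_changed -> lint_clean]; r9 [src_changed & deploy_stage -> cache_stale]. ⇒ new: lint_clean, cache_stale.
[5] r10 [hdr_changed & cache_stale -> gen_docs]. ⇒ new: gen_docs.
Closure: {cache_stale, cfg_changed, compile_a, compile_c, deploy_stage, format_ok, gen_docs, hdr_changed, link_lib, lint_clean, publish_ok, rollback_ready, run_integ, run_unit, src_changed, tag_release, tests_changed} — 17 facts.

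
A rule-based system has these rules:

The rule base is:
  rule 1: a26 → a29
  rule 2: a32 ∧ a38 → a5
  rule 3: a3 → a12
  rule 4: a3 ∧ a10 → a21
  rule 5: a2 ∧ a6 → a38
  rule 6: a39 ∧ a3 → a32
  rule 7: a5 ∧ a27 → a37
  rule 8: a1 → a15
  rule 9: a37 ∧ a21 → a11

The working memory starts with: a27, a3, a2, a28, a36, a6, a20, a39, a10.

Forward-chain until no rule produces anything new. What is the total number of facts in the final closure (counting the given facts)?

16

Round 1 — rule 3, rule 4, rule 5, rule 6, derive a12, a21, a38, a32.
Round 2 — rule 2, derive a5.
Round 3 — rule 7, derive a37.
Round 4 — rule 9, derive a11.
Closure: {a10, a11, a12, a2, a20, a21, a27, a28, a3, a32, a36, a37, a38, a39, a5, a6} — 16 facts.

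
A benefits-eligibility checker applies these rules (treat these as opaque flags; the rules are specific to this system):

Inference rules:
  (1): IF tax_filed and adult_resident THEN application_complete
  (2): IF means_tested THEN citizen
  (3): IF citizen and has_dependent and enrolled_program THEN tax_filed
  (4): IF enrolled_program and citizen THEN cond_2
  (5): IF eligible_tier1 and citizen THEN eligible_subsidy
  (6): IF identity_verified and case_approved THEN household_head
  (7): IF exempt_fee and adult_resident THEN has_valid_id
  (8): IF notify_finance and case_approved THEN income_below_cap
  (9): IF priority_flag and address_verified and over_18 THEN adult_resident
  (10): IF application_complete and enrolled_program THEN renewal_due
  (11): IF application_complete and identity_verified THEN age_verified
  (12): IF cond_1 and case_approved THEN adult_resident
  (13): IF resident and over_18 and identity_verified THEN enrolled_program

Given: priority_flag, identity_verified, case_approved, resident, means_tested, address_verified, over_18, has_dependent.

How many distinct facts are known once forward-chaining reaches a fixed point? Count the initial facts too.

17

Round 1: (2) [IF means_tested THEN citizen]; (6) [IF identity_verified and case_approved THEN household_head]; (9) [IF priority_flag and address_verified and over_18 THEN adult_resident]; (13) [IF resident and over_18 and identity_verified THEN enrolled_program]. Adds citizen, household_head, adult_resident, enrolled_program.
Round 2: (3) [IF citizen and has_dependent and enrolled_program THEN tax_filed]; (4) [IF enrolled_program and citizen THEN cond_2]. Adds tax_filed, cond_2.
Round 3: (1) [IF tax_filed and adult_resident THEN application_complete]. Adds application_complete.
Round 4: (10) [IF application_complete and enrolled_program THEN renewal_due]; (11) [IF application_complete and identity_verified THEN age_verified]. Adds renewal_due, age_verified.
Closure: {address_verified, adult_resident, age_verified, application_complete, case_approved, citizen, cond_2, enrolled_program, has_dependent, household_head, identity_verified, means_tested, over_18, priority_flag, renewal_due, resident, tax_filed} — 17 facts.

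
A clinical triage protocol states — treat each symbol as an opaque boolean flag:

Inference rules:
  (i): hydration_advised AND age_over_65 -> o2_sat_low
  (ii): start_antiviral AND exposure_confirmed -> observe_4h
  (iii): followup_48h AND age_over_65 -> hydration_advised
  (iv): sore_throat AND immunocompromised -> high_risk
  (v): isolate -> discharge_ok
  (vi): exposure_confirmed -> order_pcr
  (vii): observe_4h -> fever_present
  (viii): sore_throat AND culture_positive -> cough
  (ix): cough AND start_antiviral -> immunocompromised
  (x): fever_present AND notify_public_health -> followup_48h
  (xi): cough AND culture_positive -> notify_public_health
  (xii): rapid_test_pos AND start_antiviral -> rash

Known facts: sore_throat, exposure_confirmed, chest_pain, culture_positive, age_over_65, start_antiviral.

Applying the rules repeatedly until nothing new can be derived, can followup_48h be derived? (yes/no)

Round 1: (ii) [start_antiviral AND exposure_confirmed -> observe_4h]; (vi) [exposure_confirmed -> order_pcr]; (viii) [sore_throat AND culture_positive -> cough]. New: observe_4h, order_pcr, cough.
Round 2: (vii) [observe_4h -> fever_present]; (ix) [cough AND start_antiviral -> immunocompromised]; (xi) [cough AND culture_positive -> notify_public_health]. New: fever_present, immunocompromised, notify_public_health.
Round 3: (iv) [sore_throat AND immunocompromised -> high_risk]; (x) [fever_present AND notify_public_health -> followup_48h]. New: high_risk, followup_48h.
Round 4: (iii) [followup_48h AND age_over_65 -> hydration_advised]. New: hydration_advised.
Round 5: (i) [hydration_advised AND age_over_65 -> o2_sat_low]. New: o2_sat_low.
followup_48h appears in round 3, so it is derivable.

yes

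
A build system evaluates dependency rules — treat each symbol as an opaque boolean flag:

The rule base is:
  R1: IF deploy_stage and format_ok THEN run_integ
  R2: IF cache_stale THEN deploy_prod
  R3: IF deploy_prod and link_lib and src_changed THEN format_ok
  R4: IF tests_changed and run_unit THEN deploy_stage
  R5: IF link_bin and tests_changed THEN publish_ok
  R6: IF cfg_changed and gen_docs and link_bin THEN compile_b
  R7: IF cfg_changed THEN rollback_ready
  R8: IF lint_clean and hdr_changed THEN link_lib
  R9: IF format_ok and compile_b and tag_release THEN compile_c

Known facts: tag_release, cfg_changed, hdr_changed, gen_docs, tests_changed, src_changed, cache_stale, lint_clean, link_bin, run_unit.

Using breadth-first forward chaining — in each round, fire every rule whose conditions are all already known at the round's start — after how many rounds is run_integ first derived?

Round 1 fires R2, R4, R5, R6, R7, R8, giving deploy_prod, deploy_stage, publish_ok, compile_b, rollback_ready, link_lib.
Round 2 fires R3, giving format_ok.
Round 3 fires R1, R9, giving run_integ, compile_c.
run_integ first appears in round 3.

3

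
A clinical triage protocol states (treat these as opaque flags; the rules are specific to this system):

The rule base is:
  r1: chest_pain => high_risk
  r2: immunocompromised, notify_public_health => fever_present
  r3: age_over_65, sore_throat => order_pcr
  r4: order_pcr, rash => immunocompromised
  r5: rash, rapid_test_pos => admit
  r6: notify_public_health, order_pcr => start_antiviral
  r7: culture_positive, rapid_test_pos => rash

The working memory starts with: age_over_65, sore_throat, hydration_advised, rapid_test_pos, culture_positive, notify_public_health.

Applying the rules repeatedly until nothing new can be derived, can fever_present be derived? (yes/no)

yes

[1] r3 [age_over_65, sore_throat => order_pcr]; r7 [culture_positive, rapid_test_pos => rash]. ⇒ new: order_pcr, rash.
[2] r4 [order_pcr, rash => immunocompromised]; r5 [rash, rapid_test_pos => admit]; r6 [notify_public_health, order_pcr => start_antiviral]. ⇒ new: immunocompromised, admit, start_antiviral.
[3] r2 [immunocompromised, notify_public_health => fever_present]. ⇒ new: fever_present.
fever_present appears in round 3, so it is derivable.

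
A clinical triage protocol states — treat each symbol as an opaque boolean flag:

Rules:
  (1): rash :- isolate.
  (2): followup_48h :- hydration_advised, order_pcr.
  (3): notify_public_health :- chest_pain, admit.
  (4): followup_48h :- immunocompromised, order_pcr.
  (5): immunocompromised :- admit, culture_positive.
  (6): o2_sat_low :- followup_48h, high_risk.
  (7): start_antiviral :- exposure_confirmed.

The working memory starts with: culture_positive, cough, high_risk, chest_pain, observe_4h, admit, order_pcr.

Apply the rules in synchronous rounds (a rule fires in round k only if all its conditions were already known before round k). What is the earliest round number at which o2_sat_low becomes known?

3

Round 1: (3) [notify_public_health :- chest_pain, admit.]; (5) [immunocompromised :- admit, culture_positive.]. Adds notify_public_health, immunocompromised.
Round 2: (4) [followup_48h :- immunocompromised, order_pcr.]. Adds followup_48h.
Round 3: (6) [o2_sat_low :- followup_48h, high_risk.]. Adds o2_sat_low.
o2_sat_low first appears in round 3.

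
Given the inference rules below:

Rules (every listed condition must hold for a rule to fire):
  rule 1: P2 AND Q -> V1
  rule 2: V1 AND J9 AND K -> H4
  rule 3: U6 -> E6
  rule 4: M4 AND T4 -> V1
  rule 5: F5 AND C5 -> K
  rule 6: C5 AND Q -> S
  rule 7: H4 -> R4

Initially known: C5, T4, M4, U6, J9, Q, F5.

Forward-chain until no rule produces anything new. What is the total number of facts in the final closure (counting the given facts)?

Round 1 fires rule 3, rule 4, rule 5, rule 6, giving E6, V1, K, S.
Round 2 fires rule 2, giving H4.
Round 3 fires rule 7, giving R4.
Closure: {C5, E6, F5, H4, J9, K, M4, Q, R4, S, T4, U6, V1} — 13 facts.

13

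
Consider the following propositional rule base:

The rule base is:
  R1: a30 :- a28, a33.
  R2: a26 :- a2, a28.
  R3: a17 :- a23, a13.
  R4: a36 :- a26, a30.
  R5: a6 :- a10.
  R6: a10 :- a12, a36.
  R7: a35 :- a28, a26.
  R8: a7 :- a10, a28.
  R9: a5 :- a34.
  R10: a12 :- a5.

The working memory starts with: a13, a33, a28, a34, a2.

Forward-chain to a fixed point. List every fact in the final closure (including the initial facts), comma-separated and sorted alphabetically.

[1] R1 [a30 :- a28, a33.]; R2 [a26 :- a2, a28.]; R9 [a5 :- a34.]. ⇒ new: a30, a26, a5.
[2] R4 [a36 :- a26, a30.]; R7 [a35 :- a28, a26.]; R10 [a12 :- a5.]. ⇒ new: a36, a35, a12.
[3] R6 [a10 :- a12, a36.]. ⇒ new: a10.
[4] R5 [a6 :- a10.]; R8 [a7 :- a10, a28.]. ⇒ new: a6, a7.

a10, a12, a13, a2, a26, a28, a30, a33, a34, a35, a36, a5, a6, a7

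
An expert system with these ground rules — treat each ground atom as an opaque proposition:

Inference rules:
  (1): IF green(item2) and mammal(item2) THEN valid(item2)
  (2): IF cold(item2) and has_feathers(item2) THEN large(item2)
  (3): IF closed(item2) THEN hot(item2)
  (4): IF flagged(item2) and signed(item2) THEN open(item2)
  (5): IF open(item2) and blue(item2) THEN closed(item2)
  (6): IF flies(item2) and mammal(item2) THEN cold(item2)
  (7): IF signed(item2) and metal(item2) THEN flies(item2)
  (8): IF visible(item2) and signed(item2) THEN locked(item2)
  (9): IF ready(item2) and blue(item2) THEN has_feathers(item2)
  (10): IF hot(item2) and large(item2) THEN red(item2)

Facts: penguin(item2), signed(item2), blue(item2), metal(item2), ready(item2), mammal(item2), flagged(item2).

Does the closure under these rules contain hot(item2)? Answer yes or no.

yes

Round 1: (4) [IF flagged(item2) and signed(item2) THEN open(item2)]; (7) [IF signed(item2) and metal(item2) THEN flies(item2)]; (9) [IF ready(item2) and blue(item2) THEN has_feathers(item2)]. New: open(item2), flies(item2), has_feathers(item2).
Round 2: (5) [IF open(item2) and blue(item2) THEN closed(item2)]; (6) [IF flies(item2) and mammal(item2) THEN cold(item2)]. New: closed(item2), cold(item2).
Round 3: (2) [IF cold(item2) and has_feathers(item2) THEN large(item2)]; (3) [IF closed(item2) THEN hot(item2)]. New: large(item2), hot(item2).
Round 4: (10) [IF hot(item2) and large(item2) THEN red(item2)]. New: red(item2).
hot(item2) appears in round 3, so it is derivable.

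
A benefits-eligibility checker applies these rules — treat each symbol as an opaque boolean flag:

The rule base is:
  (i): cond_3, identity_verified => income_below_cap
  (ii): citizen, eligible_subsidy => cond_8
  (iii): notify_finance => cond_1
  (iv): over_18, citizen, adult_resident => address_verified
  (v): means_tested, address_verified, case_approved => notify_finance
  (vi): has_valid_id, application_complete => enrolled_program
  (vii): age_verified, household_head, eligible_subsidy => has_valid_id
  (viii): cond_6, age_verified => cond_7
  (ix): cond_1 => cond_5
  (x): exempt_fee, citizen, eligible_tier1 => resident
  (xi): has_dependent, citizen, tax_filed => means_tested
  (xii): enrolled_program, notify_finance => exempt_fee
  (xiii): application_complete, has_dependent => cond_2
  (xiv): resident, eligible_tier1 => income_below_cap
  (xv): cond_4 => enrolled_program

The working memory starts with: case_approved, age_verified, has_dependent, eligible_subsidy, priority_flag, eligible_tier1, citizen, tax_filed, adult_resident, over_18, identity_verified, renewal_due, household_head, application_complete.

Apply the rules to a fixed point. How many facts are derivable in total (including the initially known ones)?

Round 1 — (ii), (iv), (vii), (xi), (xiii), derive cond_8, address_verified, has_valid_id, means_tested, cond_2.
Round 2 — (v), (vi), derive notify_finance, enrolled_program.
Round 3 — (iii), (xii), derive cond_1, exempt_fee.
Round 4 — (ix), (x), derive cond_5, resident.
Round 5 — (xiv), derive income_below_cap.
Closure: {address_verified, adult_resident, age_verified, application_complete, case_approved, citizen, cond_1, cond_2, cond_5, cond_8, eligible_subsidy, eligible_tier1, enrolled_program, exempt_fee, has_dependent, has_valid_id, household_head, identity_verified, income_below_cap, means_tested, notify_finance, over_18, priority_flag, renewal_due, resident, tax_filed} — 26 facts.

26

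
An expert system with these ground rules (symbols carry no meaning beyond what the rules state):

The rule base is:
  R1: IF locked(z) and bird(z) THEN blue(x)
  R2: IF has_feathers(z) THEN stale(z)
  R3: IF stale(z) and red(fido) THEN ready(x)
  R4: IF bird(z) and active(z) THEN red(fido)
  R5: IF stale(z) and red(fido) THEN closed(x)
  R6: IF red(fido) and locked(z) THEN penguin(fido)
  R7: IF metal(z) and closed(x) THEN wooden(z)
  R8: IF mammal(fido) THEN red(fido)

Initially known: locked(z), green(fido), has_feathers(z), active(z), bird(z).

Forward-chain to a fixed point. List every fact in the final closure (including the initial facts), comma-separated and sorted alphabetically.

Round 1: R1 [IF locked(z) and bird(z) THEN blue(x)]; R2 [IF has_feathers(z) THEN stale(z)]; R4 [IF bird(z) and active(z) THEN red(fido)]. New: blue(x), stale(z), red(fido).
Round 2: R3 [IF stale(z) and red(fido) THEN ready(x)]; R5 [IF stale(z) and red(fido) THEN closed(x)]; R6 [IF red(fido) and locked(z) THEN penguin(fido)]. New: ready(x), closed(x), penguin(fido).

active(z), bird(z), blue(x), closed(x), green(fido), has_feathers(z), locked(z), penguin(fido), ready(x), red(fido), stale(z)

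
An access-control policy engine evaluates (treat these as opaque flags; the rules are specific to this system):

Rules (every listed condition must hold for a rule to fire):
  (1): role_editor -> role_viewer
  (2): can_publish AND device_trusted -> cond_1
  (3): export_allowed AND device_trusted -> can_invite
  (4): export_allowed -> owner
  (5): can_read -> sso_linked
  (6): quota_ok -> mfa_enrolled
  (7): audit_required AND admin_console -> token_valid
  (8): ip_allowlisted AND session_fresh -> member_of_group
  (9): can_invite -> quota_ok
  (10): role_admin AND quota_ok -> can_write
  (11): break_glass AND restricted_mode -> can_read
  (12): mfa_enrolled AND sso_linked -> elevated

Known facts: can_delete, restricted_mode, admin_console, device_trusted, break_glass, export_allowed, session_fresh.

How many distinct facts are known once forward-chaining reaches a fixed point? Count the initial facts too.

Round 1 — (3), (4), (11), derive can_invite, owner, can_read.
Round 2 — (5), (9), derive sso_linked, quota_ok.
Round 3 — (6), derive mfa_enrolled.
Round 4 — (12), derive elevated.
Closure: {admin_console, break_glass, can_delete, can_invite, can_read, device_trusted, elevated, export_allowed, mfa_enrolled, owner, quota_ok, restricted_mode, session_fresh, sso_linked} — 14 facts.

14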